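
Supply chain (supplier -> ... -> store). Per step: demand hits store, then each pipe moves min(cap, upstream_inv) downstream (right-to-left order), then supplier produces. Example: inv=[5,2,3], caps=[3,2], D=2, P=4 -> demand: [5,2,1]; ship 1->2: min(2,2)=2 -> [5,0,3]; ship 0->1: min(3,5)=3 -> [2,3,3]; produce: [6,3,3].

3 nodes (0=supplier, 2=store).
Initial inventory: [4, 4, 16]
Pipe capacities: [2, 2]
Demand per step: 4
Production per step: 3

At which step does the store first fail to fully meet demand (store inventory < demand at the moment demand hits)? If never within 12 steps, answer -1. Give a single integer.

Step 1: demand=4,sold=4 ship[1->2]=2 ship[0->1]=2 prod=3 -> [5 4 14]
Step 2: demand=4,sold=4 ship[1->2]=2 ship[0->1]=2 prod=3 -> [6 4 12]
Step 3: demand=4,sold=4 ship[1->2]=2 ship[0->1]=2 prod=3 -> [7 4 10]
Step 4: demand=4,sold=4 ship[1->2]=2 ship[0->1]=2 prod=3 -> [8 4 8]
Step 5: demand=4,sold=4 ship[1->2]=2 ship[0->1]=2 prod=3 -> [9 4 6]
Step 6: demand=4,sold=4 ship[1->2]=2 ship[0->1]=2 prod=3 -> [10 4 4]
Step 7: demand=4,sold=4 ship[1->2]=2 ship[0->1]=2 prod=3 -> [11 4 2]
Step 8: demand=4,sold=2 ship[1->2]=2 ship[0->1]=2 prod=3 -> [12 4 2]
Step 9: demand=4,sold=2 ship[1->2]=2 ship[0->1]=2 prod=3 -> [13 4 2]
Step 10: demand=4,sold=2 ship[1->2]=2 ship[0->1]=2 prod=3 -> [14 4 2]
Step 11: demand=4,sold=2 ship[1->2]=2 ship[0->1]=2 prod=3 -> [15 4 2]
Step 12: demand=4,sold=2 ship[1->2]=2 ship[0->1]=2 prod=3 -> [16 4 2]
First stockout at step 8

8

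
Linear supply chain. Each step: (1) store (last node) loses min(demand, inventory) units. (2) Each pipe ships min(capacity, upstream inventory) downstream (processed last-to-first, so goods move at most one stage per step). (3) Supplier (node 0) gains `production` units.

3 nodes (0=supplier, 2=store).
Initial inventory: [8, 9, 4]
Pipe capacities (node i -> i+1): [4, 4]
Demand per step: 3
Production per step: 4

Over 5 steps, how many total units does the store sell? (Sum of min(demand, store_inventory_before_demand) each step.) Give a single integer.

Answer: 15

Derivation:
Step 1: sold=3 (running total=3) -> [8 9 5]
Step 2: sold=3 (running total=6) -> [8 9 6]
Step 3: sold=3 (running total=9) -> [8 9 7]
Step 4: sold=3 (running total=12) -> [8 9 8]
Step 5: sold=3 (running total=15) -> [8 9 9]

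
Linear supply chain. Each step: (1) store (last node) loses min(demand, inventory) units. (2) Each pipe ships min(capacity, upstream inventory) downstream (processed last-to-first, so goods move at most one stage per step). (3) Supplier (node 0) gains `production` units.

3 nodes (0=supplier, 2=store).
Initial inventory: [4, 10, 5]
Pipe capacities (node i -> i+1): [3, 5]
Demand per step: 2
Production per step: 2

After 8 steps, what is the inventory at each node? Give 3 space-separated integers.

Step 1: demand=2,sold=2 ship[1->2]=5 ship[0->1]=3 prod=2 -> inv=[3 8 8]
Step 2: demand=2,sold=2 ship[1->2]=5 ship[0->1]=3 prod=2 -> inv=[2 6 11]
Step 3: demand=2,sold=2 ship[1->2]=5 ship[0->1]=2 prod=2 -> inv=[2 3 14]
Step 4: demand=2,sold=2 ship[1->2]=3 ship[0->1]=2 prod=2 -> inv=[2 2 15]
Step 5: demand=2,sold=2 ship[1->2]=2 ship[0->1]=2 prod=2 -> inv=[2 2 15]
Step 6: demand=2,sold=2 ship[1->2]=2 ship[0->1]=2 prod=2 -> inv=[2 2 15]
Step 7: demand=2,sold=2 ship[1->2]=2 ship[0->1]=2 prod=2 -> inv=[2 2 15]
Step 8: demand=2,sold=2 ship[1->2]=2 ship[0->1]=2 prod=2 -> inv=[2 2 15]

2 2 15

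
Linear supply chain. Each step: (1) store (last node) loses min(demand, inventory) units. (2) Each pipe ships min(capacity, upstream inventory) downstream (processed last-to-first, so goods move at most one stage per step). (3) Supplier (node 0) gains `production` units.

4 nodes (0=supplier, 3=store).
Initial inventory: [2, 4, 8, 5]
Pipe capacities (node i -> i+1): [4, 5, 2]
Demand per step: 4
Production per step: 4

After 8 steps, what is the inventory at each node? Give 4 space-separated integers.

Step 1: demand=4,sold=4 ship[2->3]=2 ship[1->2]=4 ship[0->1]=2 prod=4 -> inv=[4 2 10 3]
Step 2: demand=4,sold=3 ship[2->3]=2 ship[1->2]=2 ship[0->1]=4 prod=4 -> inv=[4 4 10 2]
Step 3: demand=4,sold=2 ship[2->3]=2 ship[1->2]=4 ship[0->1]=4 prod=4 -> inv=[4 4 12 2]
Step 4: demand=4,sold=2 ship[2->3]=2 ship[1->2]=4 ship[0->1]=4 prod=4 -> inv=[4 4 14 2]
Step 5: demand=4,sold=2 ship[2->3]=2 ship[1->2]=4 ship[0->1]=4 prod=4 -> inv=[4 4 16 2]
Step 6: demand=4,sold=2 ship[2->3]=2 ship[1->2]=4 ship[0->1]=4 prod=4 -> inv=[4 4 18 2]
Step 7: demand=4,sold=2 ship[2->3]=2 ship[1->2]=4 ship[0->1]=4 prod=4 -> inv=[4 4 20 2]
Step 8: demand=4,sold=2 ship[2->3]=2 ship[1->2]=4 ship[0->1]=4 prod=4 -> inv=[4 4 22 2]

4 4 22 2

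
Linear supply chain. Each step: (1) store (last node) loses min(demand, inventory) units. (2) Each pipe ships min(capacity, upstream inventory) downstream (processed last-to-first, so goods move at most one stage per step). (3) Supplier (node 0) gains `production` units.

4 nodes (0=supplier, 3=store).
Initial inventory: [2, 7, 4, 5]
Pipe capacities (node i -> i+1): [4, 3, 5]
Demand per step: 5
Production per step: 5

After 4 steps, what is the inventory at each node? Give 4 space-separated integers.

Step 1: demand=5,sold=5 ship[2->3]=4 ship[1->2]=3 ship[0->1]=2 prod=5 -> inv=[5 6 3 4]
Step 2: demand=5,sold=4 ship[2->3]=3 ship[1->2]=3 ship[0->1]=4 prod=5 -> inv=[6 7 3 3]
Step 3: demand=5,sold=3 ship[2->3]=3 ship[1->2]=3 ship[0->1]=4 prod=5 -> inv=[7 8 3 3]
Step 4: demand=5,sold=3 ship[2->3]=3 ship[1->2]=3 ship[0->1]=4 prod=5 -> inv=[8 9 3 3]

8 9 3 3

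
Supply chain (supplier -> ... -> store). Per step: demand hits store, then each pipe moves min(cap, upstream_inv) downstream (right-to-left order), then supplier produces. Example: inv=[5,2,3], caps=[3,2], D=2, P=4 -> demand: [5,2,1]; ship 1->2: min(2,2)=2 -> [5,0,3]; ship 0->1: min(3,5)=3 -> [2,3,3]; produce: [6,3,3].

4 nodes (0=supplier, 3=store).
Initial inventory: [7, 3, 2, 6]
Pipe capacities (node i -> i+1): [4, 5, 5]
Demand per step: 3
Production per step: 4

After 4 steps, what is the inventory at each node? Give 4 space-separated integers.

Step 1: demand=3,sold=3 ship[2->3]=2 ship[1->2]=3 ship[0->1]=4 prod=4 -> inv=[7 4 3 5]
Step 2: demand=3,sold=3 ship[2->3]=3 ship[1->2]=4 ship[0->1]=4 prod=4 -> inv=[7 4 4 5]
Step 3: demand=3,sold=3 ship[2->3]=4 ship[1->2]=4 ship[0->1]=4 prod=4 -> inv=[7 4 4 6]
Step 4: demand=3,sold=3 ship[2->3]=4 ship[1->2]=4 ship[0->1]=4 prod=4 -> inv=[7 4 4 7]

7 4 4 7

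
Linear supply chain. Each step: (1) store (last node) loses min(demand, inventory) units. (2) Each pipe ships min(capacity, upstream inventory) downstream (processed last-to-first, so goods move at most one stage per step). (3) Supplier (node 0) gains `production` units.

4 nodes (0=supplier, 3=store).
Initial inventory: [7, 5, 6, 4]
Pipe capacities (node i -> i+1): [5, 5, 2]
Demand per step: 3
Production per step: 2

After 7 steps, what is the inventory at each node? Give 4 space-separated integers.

Step 1: demand=3,sold=3 ship[2->3]=2 ship[1->2]=5 ship[0->1]=5 prod=2 -> inv=[4 5 9 3]
Step 2: demand=3,sold=3 ship[2->3]=2 ship[1->2]=5 ship[0->1]=4 prod=2 -> inv=[2 4 12 2]
Step 3: demand=3,sold=2 ship[2->3]=2 ship[1->2]=4 ship[0->1]=2 prod=2 -> inv=[2 2 14 2]
Step 4: demand=3,sold=2 ship[2->3]=2 ship[1->2]=2 ship[0->1]=2 prod=2 -> inv=[2 2 14 2]
Step 5: demand=3,sold=2 ship[2->3]=2 ship[1->2]=2 ship[0->1]=2 prod=2 -> inv=[2 2 14 2]
Step 6: demand=3,sold=2 ship[2->3]=2 ship[1->2]=2 ship[0->1]=2 prod=2 -> inv=[2 2 14 2]
Step 7: demand=3,sold=2 ship[2->3]=2 ship[1->2]=2 ship[0->1]=2 prod=2 -> inv=[2 2 14 2]

2 2 14 2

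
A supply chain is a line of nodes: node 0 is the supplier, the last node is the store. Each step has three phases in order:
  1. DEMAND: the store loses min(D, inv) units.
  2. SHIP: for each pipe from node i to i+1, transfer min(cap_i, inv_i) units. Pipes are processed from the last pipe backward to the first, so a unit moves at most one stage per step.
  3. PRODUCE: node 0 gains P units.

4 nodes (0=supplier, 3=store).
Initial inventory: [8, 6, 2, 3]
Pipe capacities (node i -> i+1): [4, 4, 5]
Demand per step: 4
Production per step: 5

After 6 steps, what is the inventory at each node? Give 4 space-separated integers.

Step 1: demand=4,sold=3 ship[2->3]=2 ship[1->2]=4 ship[0->1]=4 prod=5 -> inv=[9 6 4 2]
Step 2: demand=4,sold=2 ship[2->3]=4 ship[1->2]=4 ship[0->1]=4 prod=5 -> inv=[10 6 4 4]
Step 3: demand=4,sold=4 ship[2->3]=4 ship[1->2]=4 ship[0->1]=4 prod=5 -> inv=[11 6 4 4]
Step 4: demand=4,sold=4 ship[2->3]=4 ship[1->2]=4 ship[0->1]=4 prod=5 -> inv=[12 6 4 4]
Step 5: demand=4,sold=4 ship[2->3]=4 ship[1->2]=4 ship[0->1]=4 prod=5 -> inv=[13 6 4 4]
Step 6: demand=4,sold=4 ship[2->3]=4 ship[1->2]=4 ship[0->1]=4 prod=5 -> inv=[14 6 4 4]

14 6 4 4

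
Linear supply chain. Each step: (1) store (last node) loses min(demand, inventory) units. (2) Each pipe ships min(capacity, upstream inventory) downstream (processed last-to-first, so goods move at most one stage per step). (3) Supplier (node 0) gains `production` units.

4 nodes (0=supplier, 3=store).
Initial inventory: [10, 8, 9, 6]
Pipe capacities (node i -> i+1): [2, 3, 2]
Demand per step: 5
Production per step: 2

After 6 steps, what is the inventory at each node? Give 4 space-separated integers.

Step 1: demand=5,sold=5 ship[2->3]=2 ship[1->2]=3 ship[0->1]=2 prod=2 -> inv=[10 7 10 3]
Step 2: demand=5,sold=3 ship[2->3]=2 ship[1->2]=3 ship[0->1]=2 prod=2 -> inv=[10 6 11 2]
Step 3: demand=5,sold=2 ship[2->3]=2 ship[1->2]=3 ship[0->1]=2 prod=2 -> inv=[10 5 12 2]
Step 4: demand=5,sold=2 ship[2->3]=2 ship[1->2]=3 ship[0->1]=2 prod=2 -> inv=[10 4 13 2]
Step 5: demand=5,sold=2 ship[2->3]=2 ship[1->2]=3 ship[0->1]=2 prod=2 -> inv=[10 3 14 2]
Step 6: demand=5,sold=2 ship[2->3]=2 ship[1->2]=3 ship[0->1]=2 prod=2 -> inv=[10 2 15 2]

10 2 15 2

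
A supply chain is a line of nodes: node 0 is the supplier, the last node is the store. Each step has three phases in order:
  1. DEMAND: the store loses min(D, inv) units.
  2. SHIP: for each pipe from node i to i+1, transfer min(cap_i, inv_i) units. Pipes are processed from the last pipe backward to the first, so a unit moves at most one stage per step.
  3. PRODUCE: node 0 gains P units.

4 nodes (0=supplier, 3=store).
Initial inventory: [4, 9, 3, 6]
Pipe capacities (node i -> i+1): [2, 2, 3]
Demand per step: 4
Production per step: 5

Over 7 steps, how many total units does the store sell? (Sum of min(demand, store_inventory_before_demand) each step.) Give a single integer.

Answer: 19

Derivation:
Step 1: sold=4 (running total=4) -> [7 9 2 5]
Step 2: sold=4 (running total=8) -> [10 9 2 3]
Step 3: sold=3 (running total=11) -> [13 9 2 2]
Step 4: sold=2 (running total=13) -> [16 9 2 2]
Step 5: sold=2 (running total=15) -> [19 9 2 2]
Step 6: sold=2 (running total=17) -> [22 9 2 2]
Step 7: sold=2 (running total=19) -> [25 9 2 2]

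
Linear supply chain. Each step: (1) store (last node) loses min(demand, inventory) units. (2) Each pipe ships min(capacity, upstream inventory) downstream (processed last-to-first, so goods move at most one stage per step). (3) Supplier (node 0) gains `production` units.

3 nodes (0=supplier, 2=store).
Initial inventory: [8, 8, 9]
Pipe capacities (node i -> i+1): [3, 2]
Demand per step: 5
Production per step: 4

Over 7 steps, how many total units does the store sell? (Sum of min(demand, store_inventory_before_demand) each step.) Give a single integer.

Step 1: sold=5 (running total=5) -> [9 9 6]
Step 2: sold=5 (running total=10) -> [10 10 3]
Step 3: sold=3 (running total=13) -> [11 11 2]
Step 4: sold=2 (running total=15) -> [12 12 2]
Step 5: sold=2 (running total=17) -> [13 13 2]
Step 6: sold=2 (running total=19) -> [14 14 2]
Step 7: sold=2 (running total=21) -> [15 15 2]

Answer: 21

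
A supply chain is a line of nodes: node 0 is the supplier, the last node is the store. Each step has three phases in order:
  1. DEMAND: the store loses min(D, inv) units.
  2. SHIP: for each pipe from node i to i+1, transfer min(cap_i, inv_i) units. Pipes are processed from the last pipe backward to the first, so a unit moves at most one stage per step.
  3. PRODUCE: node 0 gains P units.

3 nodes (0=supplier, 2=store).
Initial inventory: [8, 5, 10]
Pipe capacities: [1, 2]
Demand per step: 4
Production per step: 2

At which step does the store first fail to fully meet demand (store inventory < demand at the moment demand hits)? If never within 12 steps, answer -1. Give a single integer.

Step 1: demand=4,sold=4 ship[1->2]=2 ship[0->1]=1 prod=2 -> [9 4 8]
Step 2: demand=4,sold=4 ship[1->2]=2 ship[0->1]=1 prod=2 -> [10 3 6]
Step 3: demand=4,sold=4 ship[1->2]=2 ship[0->1]=1 prod=2 -> [11 2 4]
Step 4: demand=4,sold=4 ship[1->2]=2 ship[0->1]=1 prod=2 -> [12 1 2]
Step 5: demand=4,sold=2 ship[1->2]=1 ship[0->1]=1 prod=2 -> [13 1 1]
Step 6: demand=4,sold=1 ship[1->2]=1 ship[0->1]=1 prod=2 -> [14 1 1]
Step 7: demand=4,sold=1 ship[1->2]=1 ship[0->1]=1 prod=2 -> [15 1 1]
Step 8: demand=4,sold=1 ship[1->2]=1 ship[0->1]=1 prod=2 -> [16 1 1]
Step 9: demand=4,sold=1 ship[1->2]=1 ship[0->1]=1 prod=2 -> [17 1 1]
Step 10: demand=4,sold=1 ship[1->2]=1 ship[0->1]=1 prod=2 -> [18 1 1]
Step 11: demand=4,sold=1 ship[1->2]=1 ship[0->1]=1 prod=2 -> [19 1 1]
Step 12: demand=4,sold=1 ship[1->2]=1 ship[0->1]=1 prod=2 -> [20 1 1]
First stockout at step 5

5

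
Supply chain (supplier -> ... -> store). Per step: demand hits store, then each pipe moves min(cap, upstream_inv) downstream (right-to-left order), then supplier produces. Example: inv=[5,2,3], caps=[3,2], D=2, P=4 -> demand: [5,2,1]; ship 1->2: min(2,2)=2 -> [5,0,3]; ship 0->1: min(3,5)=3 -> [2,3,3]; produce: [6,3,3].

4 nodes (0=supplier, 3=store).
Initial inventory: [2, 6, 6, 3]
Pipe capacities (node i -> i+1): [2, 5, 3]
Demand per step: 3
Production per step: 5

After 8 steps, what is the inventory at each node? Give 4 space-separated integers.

Step 1: demand=3,sold=3 ship[2->3]=3 ship[1->2]=5 ship[0->1]=2 prod=5 -> inv=[5 3 8 3]
Step 2: demand=3,sold=3 ship[2->3]=3 ship[1->2]=3 ship[0->1]=2 prod=5 -> inv=[8 2 8 3]
Step 3: demand=3,sold=3 ship[2->3]=3 ship[1->2]=2 ship[0->1]=2 prod=5 -> inv=[11 2 7 3]
Step 4: demand=3,sold=3 ship[2->3]=3 ship[1->2]=2 ship[0->1]=2 prod=5 -> inv=[14 2 6 3]
Step 5: demand=3,sold=3 ship[2->3]=3 ship[1->2]=2 ship[0->1]=2 prod=5 -> inv=[17 2 5 3]
Step 6: demand=3,sold=3 ship[2->3]=3 ship[1->2]=2 ship[0->1]=2 prod=5 -> inv=[20 2 4 3]
Step 7: demand=3,sold=3 ship[2->3]=3 ship[1->2]=2 ship[0->1]=2 prod=5 -> inv=[23 2 3 3]
Step 8: demand=3,sold=3 ship[2->3]=3 ship[1->2]=2 ship[0->1]=2 prod=5 -> inv=[26 2 2 3]

26 2 2 3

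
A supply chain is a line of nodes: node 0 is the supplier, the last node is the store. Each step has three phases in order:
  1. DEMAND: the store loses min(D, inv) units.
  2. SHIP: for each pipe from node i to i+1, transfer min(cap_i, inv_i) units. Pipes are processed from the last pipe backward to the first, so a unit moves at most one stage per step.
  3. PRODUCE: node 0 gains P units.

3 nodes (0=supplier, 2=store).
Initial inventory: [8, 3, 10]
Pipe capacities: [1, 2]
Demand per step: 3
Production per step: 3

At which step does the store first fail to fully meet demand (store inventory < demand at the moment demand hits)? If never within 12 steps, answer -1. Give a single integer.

Step 1: demand=3,sold=3 ship[1->2]=2 ship[0->1]=1 prod=3 -> [10 2 9]
Step 2: demand=3,sold=3 ship[1->2]=2 ship[0->1]=1 prod=3 -> [12 1 8]
Step 3: demand=3,sold=3 ship[1->2]=1 ship[0->1]=1 prod=3 -> [14 1 6]
Step 4: demand=3,sold=3 ship[1->2]=1 ship[0->1]=1 prod=3 -> [16 1 4]
Step 5: demand=3,sold=3 ship[1->2]=1 ship[0->1]=1 prod=3 -> [18 1 2]
Step 6: demand=3,sold=2 ship[1->2]=1 ship[0->1]=1 prod=3 -> [20 1 1]
Step 7: demand=3,sold=1 ship[1->2]=1 ship[0->1]=1 prod=3 -> [22 1 1]
Step 8: demand=3,sold=1 ship[1->2]=1 ship[0->1]=1 prod=3 -> [24 1 1]
Step 9: demand=3,sold=1 ship[1->2]=1 ship[0->1]=1 prod=3 -> [26 1 1]
Step 10: demand=3,sold=1 ship[1->2]=1 ship[0->1]=1 prod=3 -> [28 1 1]
Step 11: demand=3,sold=1 ship[1->2]=1 ship[0->1]=1 prod=3 -> [30 1 1]
Step 12: demand=3,sold=1 ship[1->2]=1 ship[0->1]=1 prod=3 -> [32 1 1]
First stockout at step 6

6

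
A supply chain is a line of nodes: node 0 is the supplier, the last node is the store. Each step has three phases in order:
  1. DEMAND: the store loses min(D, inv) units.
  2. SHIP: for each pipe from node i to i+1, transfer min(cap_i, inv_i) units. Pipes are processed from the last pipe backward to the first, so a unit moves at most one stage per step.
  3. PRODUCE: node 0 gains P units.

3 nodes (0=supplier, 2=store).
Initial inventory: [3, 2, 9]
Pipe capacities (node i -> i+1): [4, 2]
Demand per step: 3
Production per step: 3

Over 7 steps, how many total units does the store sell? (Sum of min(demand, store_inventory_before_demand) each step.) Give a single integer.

Answer: 21

Derivation:
Step 1: sold=3 (running total=3) -> [3 3 8]
Step 2: sold=3 (running total=6) -> [3 4 7]
Step 3: sold=3 (running total=9) -> [3 5 6]
Step 4: sold=3 (running total=12) -> [3 6 5]
Step 5: sold=3 (running total=15) -> [3 7 4]
Step 6: sold=3 (running total=18) -> [3 8 3]
Step 7: sold=3 (running total=21) -> [3 9 2]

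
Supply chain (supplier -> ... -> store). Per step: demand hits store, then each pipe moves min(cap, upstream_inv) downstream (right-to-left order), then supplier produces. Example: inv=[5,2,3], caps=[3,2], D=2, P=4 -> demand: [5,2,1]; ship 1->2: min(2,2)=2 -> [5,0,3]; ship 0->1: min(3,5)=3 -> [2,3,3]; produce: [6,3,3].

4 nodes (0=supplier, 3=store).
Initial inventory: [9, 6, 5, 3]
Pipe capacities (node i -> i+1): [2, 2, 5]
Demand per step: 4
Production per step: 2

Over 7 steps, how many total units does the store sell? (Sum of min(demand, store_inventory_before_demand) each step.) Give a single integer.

Answer: 18

Derivation:
Step 1: sold=3 (running total=3) -> [9 6 2 5]
Step 2: sold=4 (running total=7) -> [9 6 2 3]
Step 3: sold=3 (running total=10) -> [9 6 2 2]
Step 4: sold=2 (running total=12) -> [9 6 2 2]
Step 5: sold=2 (running total=14) -> [9 6 2 2]
Step 6: sold=2 (running total=16) -> [9 6 2 2]
Step 7: sold=2 (running total=18) -> [9 6 2 2]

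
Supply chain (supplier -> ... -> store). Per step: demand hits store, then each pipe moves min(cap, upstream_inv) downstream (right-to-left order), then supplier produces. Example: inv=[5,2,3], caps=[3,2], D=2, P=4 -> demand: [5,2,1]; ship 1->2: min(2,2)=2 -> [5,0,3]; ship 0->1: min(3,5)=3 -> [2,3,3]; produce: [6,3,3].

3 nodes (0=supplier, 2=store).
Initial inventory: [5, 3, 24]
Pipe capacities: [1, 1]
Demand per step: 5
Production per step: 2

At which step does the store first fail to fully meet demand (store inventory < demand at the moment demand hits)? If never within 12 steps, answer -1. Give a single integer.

Step 1: demand=5,sold=5 ship[1->2]=1 ship[0->1]=1 prod=2 -> [6 3 20]
Step 2: demand=5,sold=5 ship[1->2]=1 ship[0->1]=1 prod=2 -> [7 3 16]
Step 3: demand=5,sold=5 ship[1->2]=1 ship[0->1]=1 prod=2 -> [8 3 12]
Step 4: demand=5,sold=5 ship[1->2]=1 ship[0->1]=1 prod=2 -> [9 3 8]
Step 5: demand=5,sold=5 ship[1->2]=1 ship[0->1]=1 prod=2 -> [10 3 4]
Step 6: demand=5,sold=4 ship[1->2]=1 ship[0->1]=1 prod=2 -> [11 3 1]
Step 7: demand=5,sold=1 ship[1->2]=1 ship[0->1]=1 prod=2 -> [12 3 1]
Step 8: demand=5,sold=1 ship[1->2]=1 ship[0->1]=1 prod=2 -> [13 3 1]
Step 9: demand=5,sold=1 ship[1->2]=1 ship[0->1]=1 prod=2 -> [14 3 1]
Step 10: demand=5,sold=1 ship[1->2]=1 ship[0->1]=1 prod=2 -> [15 3 1]
Step 11: demand=5,sold=1 ship[1->2]=1 ship[0->1]=1 prod=2 -> [16 3 1]
Step 12: demand=5,sold=1 ship[1->2]=1 ship[0->1]=1 prod=2 -> [17 3 1]
First stockout at step 6

6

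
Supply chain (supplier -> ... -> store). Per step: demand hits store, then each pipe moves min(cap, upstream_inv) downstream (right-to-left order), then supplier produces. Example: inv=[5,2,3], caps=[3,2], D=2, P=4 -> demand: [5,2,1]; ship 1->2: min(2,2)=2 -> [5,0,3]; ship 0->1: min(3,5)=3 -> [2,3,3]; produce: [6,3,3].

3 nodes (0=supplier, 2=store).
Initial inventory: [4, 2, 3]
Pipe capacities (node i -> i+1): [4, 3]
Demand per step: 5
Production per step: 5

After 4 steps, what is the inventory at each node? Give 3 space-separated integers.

Step 1: demand=5,sold=3 ship[1->2]=2 ship[0->1]=4 prod=5 -> inv=[5 4 2]
Step 2: demand=5,sold=2 ship[1->2]=3 ship[0->1]=4 prod=5 -> inv=[6 5 3]
Step 3: demand=5,sold=3 ship[1->2]=3 ship[0->1]=4 prod=5 -> inv=[7 6 3]
Step 4: demand=5,sold=3 ship[1->2]=3 ship[0->1]=4 prod=5 -> inv=[8 7 3]

8 7 3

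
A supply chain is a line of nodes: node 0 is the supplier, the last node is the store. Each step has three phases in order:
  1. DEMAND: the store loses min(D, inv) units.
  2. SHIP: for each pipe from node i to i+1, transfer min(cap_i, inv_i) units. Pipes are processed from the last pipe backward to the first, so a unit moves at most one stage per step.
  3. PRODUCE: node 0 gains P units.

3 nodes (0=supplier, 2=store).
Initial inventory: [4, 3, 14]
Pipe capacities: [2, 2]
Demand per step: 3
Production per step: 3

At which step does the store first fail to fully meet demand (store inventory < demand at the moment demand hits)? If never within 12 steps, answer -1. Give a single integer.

Step 1: demand=3,sold=3 ship[1->2]=2 ship[0->1]=2 prod=3 -> [5 3 13]
Step 2: demand=3,sold=3 ship[1->2]=2 ship[0->1]=2 prod=3 -> [6 3 12]
Step 3: demand=3,sold=3 ship[1->2]=2 ship[0->1]=2 prod=3 -> [7 3 11]
Step 4: demand=3,sold=3 ship[1->2]=2 ship[0->1]=2 prod=3 -> [8 3 10]
Step 5: demand=3,sold=3 ship[1->2]=2 ship[0->1]=2 prod=3 -> [9 3 9]
Step 6: demand=3,sold=3 ship[1->2]=2 ship[0->1]=2 prod=3 -> [10 3 8]
Step 7: demand=3,sold=3 ship[1->2]=2 ship[0->1]=2 prod=3 -> [11 3 7]
Step 8: demand=3,sold=3 ship[1->2]=2 ship[0->1]=2 prod=3 -> [12 3 6]
Step 9: demand=3,sold=3 ship[1->2]=2 ship[0->1]=2 prod=3 -> [13 3 5]
Step 10: demand=3,sold=3 ship[1->2]=2 ship[0->1]=2 prod=3 -> [14 3 4]
Step 11: demand=3,sold=3 ship[1->2]=2 ship[0->1]=2 prod=3 -> [15 3 3]
Step 12: demand=3,sold=3 ship[1->2]=2 ship[0->1]=2 prod=3 -> [16 3 2]
No stockout in 12 steps

-1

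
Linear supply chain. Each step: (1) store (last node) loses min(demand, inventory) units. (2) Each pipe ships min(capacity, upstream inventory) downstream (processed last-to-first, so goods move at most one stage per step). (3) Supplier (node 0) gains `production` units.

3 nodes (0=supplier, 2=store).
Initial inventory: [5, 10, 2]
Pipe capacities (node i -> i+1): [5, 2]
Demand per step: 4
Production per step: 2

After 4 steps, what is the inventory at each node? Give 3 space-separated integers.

Step 1: demand=4,sold=2 ship[1->2]=2 ship[0->1]=5 prod=2 -> inv=[2 13 2]
Step 2: demand=4,sold=2 ship[1->2]=2 ship[0->1]=2 prod=2 -> inv=[2 13 2]
Step 3: demand=4,sold=2 ship[1->2]=2 ship[0->1]=2 prod=2 -> inv=[2 13 2]
Step 4: demand=4,sold=2 ship[1->2]=2 ship[0->1]=2 prod=2 -> inv=[2 13 2]

2 13 2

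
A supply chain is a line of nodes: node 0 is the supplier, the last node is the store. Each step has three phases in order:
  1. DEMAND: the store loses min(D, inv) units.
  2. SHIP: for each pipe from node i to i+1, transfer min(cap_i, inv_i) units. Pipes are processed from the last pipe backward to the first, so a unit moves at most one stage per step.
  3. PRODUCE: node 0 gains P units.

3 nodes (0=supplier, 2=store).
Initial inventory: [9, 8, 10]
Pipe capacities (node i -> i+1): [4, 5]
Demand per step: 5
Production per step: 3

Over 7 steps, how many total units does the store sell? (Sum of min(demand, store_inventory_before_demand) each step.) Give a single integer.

Answer: 35

Derivation:
Step 1: sold=5 (running total=5) -> [8 7 10]
Step 2: sold=5 (running total=10) -> [7 6 10]
Step 3: sold=5 (running total=15) -> [6 5 10]
Step 4: sold=5 (running total=20) -> [5 4 10]
Step 5: sold=5 (running total=25) -> [4 4 9]
Step 6: sold=5 (running total=30) -> [3 4 8]
Step 7: sold=5 (running total=35) -> [3 3 7]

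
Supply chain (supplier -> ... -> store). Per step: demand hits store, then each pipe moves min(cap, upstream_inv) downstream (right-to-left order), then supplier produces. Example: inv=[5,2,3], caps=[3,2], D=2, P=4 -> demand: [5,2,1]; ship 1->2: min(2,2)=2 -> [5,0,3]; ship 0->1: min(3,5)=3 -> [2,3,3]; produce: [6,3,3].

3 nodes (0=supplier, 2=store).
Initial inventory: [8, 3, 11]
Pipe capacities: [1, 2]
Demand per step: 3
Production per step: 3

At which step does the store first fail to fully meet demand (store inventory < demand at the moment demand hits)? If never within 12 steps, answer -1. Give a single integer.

Step 1: demand=3,sold=3 ship[1->2]=2 ship[0->1]=1 prod=3 -> [10 2 10]
Step 2: demand=3,sold=3 ship[1->2]=2 ship[0->1]=1 prod=3 -> [12 1 9]
Step 3: demand=3,sold=3 ship[1->2]=1 ship[0->1]=1 prod=3 -> [14 1 7]
Step 4: demand=3,sold=3 ship[1->2]=1 ship[0->1]=1 prod=3 -> [16 1 5]
Step 5: demand=3,sold=3 ship[1->2]=1 ship[0->1]=1 prod=3 -> [18 1 3]
Step 6: demand=3,sold=3 ship[1->2]=1 ship[0->1]=1 prod=3 -> [20 1 1]
Step 7: demand=3,sold=1 ship[1->2]=1 ship[0->1]=1 prod=3 -> [22 1 1]
Step 8: demand=3,sold=1 ship[1->2]=1 ship[0->1]=1 prod=3 -> [24 1 1]
Step 9: demand=3,sold=1 ship[1->2]=1 ship[0->1]=1 prod=3 -> [26 1 1]
Step 10: demand=3,sold=1 ship[1->2]=1 ship[0->1]=1 prod=3 -> [28 1 1]
Step 11: demand=3,sold=1 ship[1->2]=1 ship[0->1]=1 prod=3 -> [30 1 1]
Step 12: demand=3,sold=1 ship[1->2]=1 ship[0->1]=1 prod=3 -> [32 1 1]
First stockout at step 7

7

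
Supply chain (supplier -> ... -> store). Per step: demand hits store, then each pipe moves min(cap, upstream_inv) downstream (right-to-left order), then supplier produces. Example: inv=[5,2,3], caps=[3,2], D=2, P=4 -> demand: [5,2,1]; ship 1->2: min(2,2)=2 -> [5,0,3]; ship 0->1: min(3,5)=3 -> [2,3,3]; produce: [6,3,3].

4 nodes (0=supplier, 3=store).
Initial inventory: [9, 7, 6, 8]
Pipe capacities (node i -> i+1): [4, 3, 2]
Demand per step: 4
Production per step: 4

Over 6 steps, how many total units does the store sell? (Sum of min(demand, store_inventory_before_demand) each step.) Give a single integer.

Answer: 18

Derivation:
Step 1: sold=4 (running total=4) -> [9 8 7 6]
Step 2: sold=4 (running total=8) -> [9 9 8 4]
Step 3: sold=4 (running total=12) -> [9 10 9 2]
Step 4: sold=2 (running total=14) -> [9 11 10 2]
Step 5: sold=2 (running total=16) -> [9 12 11 2]
Step 6: sold=2 (running total=18) -> [9 13 12 2]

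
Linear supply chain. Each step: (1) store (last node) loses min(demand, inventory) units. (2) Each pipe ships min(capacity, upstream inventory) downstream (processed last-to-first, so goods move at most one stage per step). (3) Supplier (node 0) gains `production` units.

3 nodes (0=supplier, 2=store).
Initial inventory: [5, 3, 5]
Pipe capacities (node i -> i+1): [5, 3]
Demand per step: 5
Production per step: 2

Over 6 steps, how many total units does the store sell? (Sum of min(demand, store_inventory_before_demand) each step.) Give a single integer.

Step 1: sold=5 (running total=5) -> [2 5 3]
Step 2: sold=3 (running total=8) -> [2 4 3]
Step 3: sold=3 (running total=11) -> [2 3 3]
Step 4: sold=3 (running total=14) -> [2 2 3]
Step 5: sold=3 (running total=17) -> [2 2 2]
Step 6: sold=2 (running total=19) -> [2 2 2]

Answer: 19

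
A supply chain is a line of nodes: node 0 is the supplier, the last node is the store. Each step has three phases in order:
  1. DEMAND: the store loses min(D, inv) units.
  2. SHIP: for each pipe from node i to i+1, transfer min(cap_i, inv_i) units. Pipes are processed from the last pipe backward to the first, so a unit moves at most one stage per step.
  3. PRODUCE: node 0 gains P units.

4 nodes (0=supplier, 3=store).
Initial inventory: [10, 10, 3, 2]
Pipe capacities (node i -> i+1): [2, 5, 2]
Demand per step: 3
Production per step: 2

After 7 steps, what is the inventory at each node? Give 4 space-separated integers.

Step 1: demand=3,sold=2 ship[2->3]=2 ship[1->2]=5 ship[0->1]=2 prod=2 -> inv=[10 7 6 2]
Step 2: demand=3,sold=2 ship[2->3]=2 ship[1->2]=5 ship[0->1]=2 prod=2 -> inv=[10 4 9 2]
Step 3: demand=3,sold=2 ship[2->3]=2 ship[1->2]=4 ship[0->1]=2 prod=2 -> inv=[10 2 11 2]
Step 4: demand=3,sold=2 ship[2->3]=2 ship[1->2]=2 ship[0->1]=2 prod=2 -> inv=[10 2 11 2]
Step 5: demand=3,sold=2 ship[2->3]=2 ship[1->2]=2 ship[0->1]=2 prod=2 -> inv=[10 2 11 2]
Step 6: demand=3,sold=2 ship[2->3]=2 ship[1->2]=2 ship[0->1]=2 prod=2 -> inv=[10 2 11 2]
Step 7: demand=3,sold=2 ship[2->3]=2 ship[1->2]=2 ship[0->1]=2 prod=2 -> inv=[10 2 11 2]

10 2 11 2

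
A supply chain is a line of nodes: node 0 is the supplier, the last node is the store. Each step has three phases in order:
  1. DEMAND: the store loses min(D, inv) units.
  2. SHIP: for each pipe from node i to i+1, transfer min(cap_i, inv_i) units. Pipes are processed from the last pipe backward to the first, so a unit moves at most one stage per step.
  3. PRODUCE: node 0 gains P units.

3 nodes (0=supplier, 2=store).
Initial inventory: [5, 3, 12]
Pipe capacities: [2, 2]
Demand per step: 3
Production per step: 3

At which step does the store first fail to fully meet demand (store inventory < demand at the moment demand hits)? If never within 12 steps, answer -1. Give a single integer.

Step 1: demand=3,sold=3 ship[1->2]=2 ship[0->1]=2 prod=3 -> [6 3 11]
Step 2: demand=3,sold=3 ship[1->2]=2 ship[0->1]=2 prod=3 -> [7 3 10]
Step 3: demand=3,sold=3 ship[1->2]=2 ship[0->1]=2 prod=3 -> [8 3 9]
Step 4: demand=3,sold=3 ship[1->2]=2 ship[0->1]=2 prod=3 -> [9 3 8]
Step 5: demand=3,sold=3 ship[1->2]=2 ship[0->1]=2 prod=3 -> [10 3 7]
Step 6: demand=3,sold=3 ship[1->2]=2 ship[0->1]=2 prod=3 -> [11 3 6]
Step 7: demand=3,sold=3 ship[1->2]=2 ship[0->1]=2 prod=3 -> [12 3 5]
Step 8: demand=3,sold=3 ship[1->2]=2 ship[0->1]=2 prod=3 -> [13 3 4]
Step 9: demand=3,sold=3 ship[1->2]=2 ship[0->1]=2 prod=3 -> [14 3 3]
Step 10: demand=3,sold=3 ship[1->2]=2 ship[0->1]=2 prod=3 -> [15 3 2]
Step 11: demand=3,sold=2 ship[1->2]=2 ship[0->1]=2 prod=3 -> [16 3 2]
Step 12: demand=3,sold=2 ship[1->2]=2 ship[0->1]=2 prod=3 -> [17 3 2]
First stockout at step 11

11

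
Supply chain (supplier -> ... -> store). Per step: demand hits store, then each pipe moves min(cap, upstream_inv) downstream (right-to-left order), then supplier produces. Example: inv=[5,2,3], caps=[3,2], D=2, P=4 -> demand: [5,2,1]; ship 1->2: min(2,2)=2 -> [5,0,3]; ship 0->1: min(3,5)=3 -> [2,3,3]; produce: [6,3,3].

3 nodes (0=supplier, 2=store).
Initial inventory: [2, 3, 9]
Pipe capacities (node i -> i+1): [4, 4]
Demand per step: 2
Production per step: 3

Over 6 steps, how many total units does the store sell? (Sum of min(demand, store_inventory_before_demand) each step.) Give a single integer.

Answer: 12

Derivation:
Step 1: sold=2 (running total=2) -> [3 2 10]
Step 2: sold=2 (running total=4) -> [3 3 10]
Step 3: sold=2 (running total=6) -> [3 3 11]
Step 4: sold=2 (running total=8) -> [3 3 12]
Step 5: sold=2 (running total=10) -> [3 3 13]
Step 6: sold=2 (running total=12) -> [3 3 14]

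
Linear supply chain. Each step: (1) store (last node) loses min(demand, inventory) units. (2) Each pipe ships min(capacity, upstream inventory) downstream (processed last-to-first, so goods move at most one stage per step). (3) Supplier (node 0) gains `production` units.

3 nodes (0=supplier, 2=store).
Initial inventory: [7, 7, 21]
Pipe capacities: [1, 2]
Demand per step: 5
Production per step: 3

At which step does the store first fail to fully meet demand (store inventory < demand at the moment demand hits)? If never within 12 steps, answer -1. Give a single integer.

Step 1: demand=5,sold=5 ship[1->2]=2 ship[0->1]=1 prod=3 -> [9 6 18]
Step 2: demand=5,sold=5 ship[1->2]=2 ship[0->1]=1 prod=3 -> [11 5 15]
Step 3: demand=5,sold=5 ship[1->2]=2 ship[0->1]=1 prod=3 -> [13 4 12]
Step 4: demand=5,sold=5 ship[1->2]=2 ship[0->1]=1 prod=3 -> [15 3 9]
Step 5: demand=5,sold=5 ship[1->2]=2 ship[0->1]=1 prod=3 -> [17 2 6]
Step 6: demand=5,sold=5 ship[1->2]=2 ship[0->1]=1 prod=3 -> [19 1 3]
Step 7: demand=5,sold=3 ship[1->2]=1 ship[0->1]=1 prod=3 -> [21 1 1]
Step 8: demand=5,sold=1 ship[1->2]=1 ship[0->1]=1 prod=3 -> [23 1 1]
Step 9: demand=5,sold=1 ship[1->2]=1 ship[0->1]=1 prod=3 -> [25 1 1]
Step 10: demand=5,sold=1 ship[1->2]=1 ship[0->1]=1 prod=3 -> [27 1 1]
Step 11: demand=5,sold=1 ship[1->2]=1 ship[0->1]=1 prod=3 -> [29 1 1]
Step 12: demand=5,sold=1 ship[1->2]=1 ship[0->1]=1 prod=3 -> [31 1 1]
First stockout at step 7

7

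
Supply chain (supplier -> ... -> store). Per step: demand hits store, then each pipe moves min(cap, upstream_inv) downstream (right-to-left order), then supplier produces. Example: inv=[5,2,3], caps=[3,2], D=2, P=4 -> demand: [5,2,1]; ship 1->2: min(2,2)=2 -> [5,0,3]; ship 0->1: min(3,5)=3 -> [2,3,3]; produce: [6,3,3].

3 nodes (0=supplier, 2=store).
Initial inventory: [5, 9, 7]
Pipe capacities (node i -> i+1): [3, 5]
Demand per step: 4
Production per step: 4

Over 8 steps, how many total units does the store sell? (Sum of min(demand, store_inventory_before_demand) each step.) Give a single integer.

Answer: 32

Derivation:
Step 1: sold=4 (running total=4) -> [6 7 8]
Step 2: sold=4 (running total=8) -> [7 5 9]
Step 3: sold=4 (running total=12) -> [8 3 10]
Step 4: sold=4 (running total=16) -> [9 3 9]
Step 5: sold=4 (running total=20) -> [10 3 8]
Step 6: sold=4 (running total=24) -> [11 3 7]
Step 7: sold=4 (running total=28) -> [12 3 6]
Step 8: sold=4 (running total=32) -> [13 3 5]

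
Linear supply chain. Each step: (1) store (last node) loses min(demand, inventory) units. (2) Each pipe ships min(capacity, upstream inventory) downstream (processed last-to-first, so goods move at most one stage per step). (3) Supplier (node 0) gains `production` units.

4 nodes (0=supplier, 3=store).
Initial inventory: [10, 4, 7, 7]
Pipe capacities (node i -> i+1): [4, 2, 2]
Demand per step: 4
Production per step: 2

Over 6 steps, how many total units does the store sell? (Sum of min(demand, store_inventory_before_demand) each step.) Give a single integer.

Step 1: sold=4 (running total=4) -> [8 6 7 5]
Step 2: sold=4 (running total=8) -> [6 8 7 3]
Step 3: sold=3 (running total=11) -> [4 10 7 2]
Step 4: sold=2 (running total=13) -> [2 12 7 2]
Step 5: sold=2 (running total=15) -> [2 12 7 2]
Step 6: sold=2 (running total=17) -> [2 12 7 2]

Answer: 17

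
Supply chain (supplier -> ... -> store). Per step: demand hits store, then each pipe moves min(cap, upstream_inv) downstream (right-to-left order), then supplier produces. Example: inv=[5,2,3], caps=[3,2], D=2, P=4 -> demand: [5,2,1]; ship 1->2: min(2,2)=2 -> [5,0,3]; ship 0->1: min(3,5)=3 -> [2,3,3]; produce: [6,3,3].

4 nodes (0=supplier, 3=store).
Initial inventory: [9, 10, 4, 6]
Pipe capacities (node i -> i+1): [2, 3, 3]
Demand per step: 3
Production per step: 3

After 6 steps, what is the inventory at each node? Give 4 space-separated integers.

Step 1: demand=3,sold=3 ship[2->3]=3 ship[1->2]=3 ship[0->1]=2 prod=3 -> inv=[10 9 4 6]
Step 2: demand=3,sold=3 ship[2->3]=3 ship[1->2]=3 ship[0->1]=2 prod=3 -> inv=[11 8 4 6]
Step 3: demand=3,sold=3 ship[2->3]=3 ship[1->2]=3 ship[0->1]=2 prod=3 -> inv=[12 7 4 6]
Step 4: demand=3,sold=3 ship[2->3]=3 ship[1->2]=3 ship[0->1]=2 prod=3 -> inv=[13 6 4 6]
Step 5: demand=3,sold=3 ship[2->3]=3 ship[1->2]=3 ship[0->1]=2 prod=3 -> inv=[14 5 4 6]
Step 6: demand=3,sold=3 ship[2->3]=3 ship[1->2]=3 ship[0->1]=2 prod=3 -> inv=[15 4 4 6]

15 4 4 6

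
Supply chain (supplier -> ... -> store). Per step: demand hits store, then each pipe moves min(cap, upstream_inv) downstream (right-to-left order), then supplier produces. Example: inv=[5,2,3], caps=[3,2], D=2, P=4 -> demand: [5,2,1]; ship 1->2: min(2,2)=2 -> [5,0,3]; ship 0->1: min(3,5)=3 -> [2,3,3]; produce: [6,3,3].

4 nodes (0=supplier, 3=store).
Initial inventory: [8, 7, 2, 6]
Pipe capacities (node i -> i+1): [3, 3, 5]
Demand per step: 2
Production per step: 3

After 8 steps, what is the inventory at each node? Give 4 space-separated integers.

Step 1: demand=2,sold=2 ship[2->3]=2 ship[1->2]=3 ship[0->1]=3 prod=3 -> inv=[8 7 3 6]
Step 2: demand=2,sold=2 ship[2->3]=3 ship[1->2]=3 ship[0->1]=3 prod=3 -> inv=[8 7 3 7]
Step 3: demand=2,sold=2 ship[2->3]=3 ship[1->2]=3 ship[0->1]=3 prod=3 -> inv=[8 7 3 8]
Step 4: demand=2,sold=2 ship[2->3]=3 ship[1->2]=3 ship[0->1]=3 prod=3 -> inv=[8 7 3 9]
Step 5: demand=2,sold=2 ship[2->3]=3 ship[1->2]=3 ship[0->1]=3 prod=3 -> inv=[8 7 3 10]
Step 6: demand=2,sold=2 ship[2->3]=3 ship[1->2]=3 ship[0->1]=3 prod=3 -> inv=[8 7 3 11]
Step 7: demand=2,sold=2 ship[2->3]=3 ship[1->2]=3 ship[0->1]=3 prod=3 -> inv=[8 7 3 12]
Step 8: demand=2,sold=2 ship[2->3]=3 ship[1->2]=3 ship[0->1]=3 prod=3 -> inv=[8 7 3 13]

8 7 3 13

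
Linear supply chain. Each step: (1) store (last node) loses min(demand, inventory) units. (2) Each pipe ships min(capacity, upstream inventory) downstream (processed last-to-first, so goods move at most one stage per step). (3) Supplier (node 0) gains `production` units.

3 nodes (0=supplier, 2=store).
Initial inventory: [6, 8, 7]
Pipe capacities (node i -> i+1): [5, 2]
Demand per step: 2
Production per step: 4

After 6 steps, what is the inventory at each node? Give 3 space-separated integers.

Step 1: demand=2,sold=2 ship[1->2]=2 ship[0->1]=5 prod=4 -> inv=[5 11 7]
Step 2: demand=2,sold=2 ship[1->2]=2 ship[0->1]=5 prod=4 -> inv=[4 14 7]
Step 3: demand=2,sold=2 ship[1->2]=2 ship[0->1]=4 prod=4 -> inv=[4 16 7]
Step 4: demand=2,sold=2 ship[1->2]=2 ship[0->1]=4 prod=4 -> inv=[4 18 7]
Step 5: demand=2,sold=2 ship[1->2]=2 ship[0->1]=4 prod=4 -> inv=[4 20 7]
Step 6: demand=2,sold=2 ship[1->2]=2 ship[0->1]=4 prod=4 -> inv=[4 22 7]

4 22 7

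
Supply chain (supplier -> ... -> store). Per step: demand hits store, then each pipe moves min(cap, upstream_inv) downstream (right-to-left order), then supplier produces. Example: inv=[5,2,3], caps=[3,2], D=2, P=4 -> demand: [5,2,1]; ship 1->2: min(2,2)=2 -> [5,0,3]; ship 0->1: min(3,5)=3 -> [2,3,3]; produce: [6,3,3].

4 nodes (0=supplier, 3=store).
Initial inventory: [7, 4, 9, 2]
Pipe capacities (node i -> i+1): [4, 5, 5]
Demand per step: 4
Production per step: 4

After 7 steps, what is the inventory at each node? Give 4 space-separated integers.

Step 1: demand=4,sold=2 ship[2->3]=5 ship[1->2]=4 ship[0->1]=4 prod=4 -> inv=[7 4 8 5]
Step 2: demand=4,sold=4 ship[2->3]=5 ship[1->2]=4 ship[0->1]=4 prod=4 -> inv=[7 4 7 6]
Step 3: demand=4,sold=4 ship[2->3]=5 ship[1->2]=4 ship[0->1]=4 prod=4 -> inv=[7 4 6 7]
Step 4: demand=4,sold=4 ship[2->3]=5 ship[1->2]=4 ship[0->1]=4 prod=4 -> inv=[7 4 5 8]
Step 5: demand=4,sold=4 ship[2->3]=5 ship[1->2]=4 ship[0->1]=4 prod=4 -> inv=[7 4 4 9]
Step 6: demand=4,sold=4 ship[2->3]=4 ship[1->2]=4 ship[0->1]=4 prod=4 -> inv=[7 4 4 9]
Step 7: demand=4,sold=4 ship[2->3]=4 ship[1->2]=4 ship[0->1]=4 prod=4 -> inv=[7 4 4 9]

7 4 4 9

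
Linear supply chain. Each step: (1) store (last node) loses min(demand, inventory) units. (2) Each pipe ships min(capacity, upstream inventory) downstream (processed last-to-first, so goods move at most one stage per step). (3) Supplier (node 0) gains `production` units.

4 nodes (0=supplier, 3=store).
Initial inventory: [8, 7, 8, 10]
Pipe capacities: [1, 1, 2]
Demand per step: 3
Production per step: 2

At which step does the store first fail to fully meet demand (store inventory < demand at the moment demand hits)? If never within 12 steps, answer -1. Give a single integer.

Step 1: demand=3,sold=3 ship[2->3]=2 ship[1->2]=1 ship[0->1]=1 prod=2 -> [9 7 7 9]
Step 2: demand=3,sold=3 ship[2->3]=2 ship[1->2]=1 ship[0->1]=1 prod=2 -> [10 7 6 8]
Step 3: demand=3,sold=3 ship[2->3]=2 ship[1->2]=1 ship[0->1]=1 prod=2 -> [11 7 5 7]
Step 4: demand=3,sold=3 ship[2->3]=2 ship[1->2]=1 ship[0->1]=1 prod=2 -> [12 7 4 6]
Step 5: demand=3,sold=3 ship[2->3]=2 ship[1->2]=1 ship[0->1]=1 prod=2 -> [13 7 3 5]
Step 6: demand=3,sold=3 ship[2->3]=2 ship[1->2]=1 ship[0->1]=1 prod=2 -> [14 7 2 4]
Step 7: demand=3,sold=3 ship[2->3]=2 ship[1->2]=1 ship[0->1]=1 prod=2 -> [15 7 1 3]
Step 8: demand=3,sold=3 ship[2->3]=1 ship[1->2]=1 ship[0->1]=1 prod=2 -> [16 7 1 1]
Step 9: demand=3,sold=1 ship[2->3]=1 ship[1->2]=1 ship[0->1]=1 prod=2 -> [17 7 1 1]
Step 10: demand=3,sold=1 ship[2->3]=1 ship[1->2]=1 ship[0->1]=1 prod=2 -> [18 7 1 1]
Step 11: demand=3,sold=1 ship[2->3]=1 ship[1->2]=1 ship[0->1]=1 prod=2 -> [19 7 1 1]
Step 12: demand=3,sold=1 ship[2->3]=1 ship[1->2]=1 ship[0->1]=1 prod=2 -> [20 7 1 1]
First stockout at step 9

9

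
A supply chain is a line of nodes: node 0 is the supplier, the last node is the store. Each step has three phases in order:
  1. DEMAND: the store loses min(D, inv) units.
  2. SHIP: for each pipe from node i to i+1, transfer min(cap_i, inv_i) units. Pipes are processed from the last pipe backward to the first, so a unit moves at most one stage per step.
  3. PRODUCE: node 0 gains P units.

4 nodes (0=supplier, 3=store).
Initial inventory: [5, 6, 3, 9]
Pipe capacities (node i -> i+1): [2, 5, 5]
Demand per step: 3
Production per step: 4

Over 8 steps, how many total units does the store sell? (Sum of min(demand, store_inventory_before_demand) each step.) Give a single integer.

Step 1: sold=3 (running total=3) -> [7 3 5 9]
Step 2: sold=3 (running total=6) -> [9 2 3 11]
Step 3: sold=3 (running total=9) -> [11 2 2 11]
Step 4: sold=3 (running total=12) -> [13 2 2 10]
Step 5: sold=3 (running total=15) -> [15 2 2 9]
Step 6: sold=3 (running total=18) -> [17 2 2 8]
Step 7: sold=3 (running total=21) -> [19 2 2 7]
Step 8: sold=3 (running total=24) -> [21 2 2 6]

Answer: 24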